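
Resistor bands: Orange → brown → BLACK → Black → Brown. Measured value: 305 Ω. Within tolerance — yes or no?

no

Orange → 3 (first significant figure)
Brown → 1 (second significant figure)
Black → 0 (third significant figure)
Black → ×1 multiplier
Brown → ±1% tolerance
310 × 1 = 310 Ω
Allowed range: 306.9 Ω to 313.1 Ω.
305 Ω lies outside that range.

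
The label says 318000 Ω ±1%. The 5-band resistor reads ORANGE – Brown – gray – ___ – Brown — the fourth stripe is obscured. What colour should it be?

orange

318000 Ω = 318 × 10^3.
The fourth band is the multiplier, 10^3, which is orange.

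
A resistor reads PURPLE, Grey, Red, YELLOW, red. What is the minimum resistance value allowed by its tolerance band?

Violet → 7 (first significant figure)
Grey → 8 (second significant figure)
Red → 2 (third significant figure)
Yellow → ×10^4 multiplier
Red → ±2% tolerance
782 × 10000 = 7820000 Ω
Minimum = 7820000 × (1 − 2/100) = 7663600 Ω.

7663600 Ω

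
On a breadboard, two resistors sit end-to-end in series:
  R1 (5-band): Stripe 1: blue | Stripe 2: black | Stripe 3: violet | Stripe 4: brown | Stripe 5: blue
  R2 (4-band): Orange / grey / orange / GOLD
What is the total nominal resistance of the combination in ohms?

44070 Ω

R1: blue, black, violet → 607; brown ×10 → 6070 Ω.
R2: orange, grey → 38; orange ×10^3 → 38000 Ω.
Series: 6070 + 38000 = 44070 Ω.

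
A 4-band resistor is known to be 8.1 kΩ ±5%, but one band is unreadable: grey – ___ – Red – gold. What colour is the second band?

8100 Ω = 81 × 10^2.
The second band gives digit 1 of the significand, and 1 is brown.

brown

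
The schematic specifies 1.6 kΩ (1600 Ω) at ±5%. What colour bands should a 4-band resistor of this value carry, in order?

1600 Ω = 16 × 10^2.
1 → brown
6 → blue
Multiplier 10^2 → red.
±5% tolerance → gold.

brown, blue, red, gold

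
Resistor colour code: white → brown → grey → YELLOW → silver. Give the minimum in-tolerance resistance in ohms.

8262000 Ω

White → 9 (first significant figure)
Brown → 1 (second significant figure)
Grey → 8 (third significant figure)
Yellow → ×10^4 multiplier
Silver → ±10% tolerance
918 × 10000 = 9180000 Ω
Minimum = 9180000 × (1 − 10/100) = 8262000 Ω.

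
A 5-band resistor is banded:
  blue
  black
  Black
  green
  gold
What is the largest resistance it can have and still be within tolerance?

63000000 Ω

Blue → 6 (first significant figure)
Black → 0 (second significant figure)
Black → 0 (third significant figure)
Green → ×10^5 multiplier
Gold → ±5% tolerance
600 × 100000 = 60000000 Ω
Largest = 60000000 × (1 + 5/100) = 63000000 Ω.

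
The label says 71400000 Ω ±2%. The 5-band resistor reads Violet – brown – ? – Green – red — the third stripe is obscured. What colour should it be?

yellow

71400000 Ω = 714 × 10^5.
The third band gives digit 4 of the significand, and 4 is yellow.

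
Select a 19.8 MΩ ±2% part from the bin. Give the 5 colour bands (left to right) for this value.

19800000 Ω = 198 × 10^5.
1 → brown
9 → white
8 → grey
Multiplier 10^5 → green.
±2% tolerance → red.

brown, white, grey, green, red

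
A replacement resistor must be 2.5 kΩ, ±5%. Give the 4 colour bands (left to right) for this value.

red, green, red, gold

2500 Ω = 25 × 10^2.
2 → red
5 → green
Multiplier 10^2 → red.
±5% tolerance → gold.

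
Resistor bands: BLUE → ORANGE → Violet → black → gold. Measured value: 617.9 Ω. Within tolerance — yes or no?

Blue → 6 (first significant figure)
Orange → 3 (second significant figure)
Violet → 7 (third significant figure)
Black → ×1 multiplier
Gold → ±5% tolerance
637 × 1 = 637 Ω
Allowed range: 605.15 Ω to 668.85 Ω.
617.9 Ω lies inside that range.

yes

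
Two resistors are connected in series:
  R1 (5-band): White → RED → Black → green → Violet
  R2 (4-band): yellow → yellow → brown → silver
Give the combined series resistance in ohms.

92000440 Ω

R1: white, red, black → 920; green ×10^5 → 92000000 Ω.
R2: yellow, yellow → 44; brown ×10 → 440 Ω.
Series: 92000000 + 440 = 92000440 Ω.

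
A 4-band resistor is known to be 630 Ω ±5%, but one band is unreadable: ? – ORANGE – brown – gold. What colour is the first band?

blue

630 Ω = 63 × 10^1.
The first band gives digit 6 of the significand, and 6 is blue.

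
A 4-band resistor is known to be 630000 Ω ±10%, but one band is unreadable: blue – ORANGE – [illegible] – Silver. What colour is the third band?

630000 Ω = 63 × 10^4.
The third band is the multiplier, 10^4, which is yellow.

yellow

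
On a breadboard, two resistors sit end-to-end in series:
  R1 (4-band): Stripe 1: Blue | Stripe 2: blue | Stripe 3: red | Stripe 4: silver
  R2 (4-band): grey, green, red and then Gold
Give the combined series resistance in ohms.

15100 Ω

R1: blue, blue → 66; red ×10^2 → 6600 Ω.
R2: grey, green → 85; red ×10^2 → 8500 Ω.
Series: 6600 + 8500 = 15100 Ω.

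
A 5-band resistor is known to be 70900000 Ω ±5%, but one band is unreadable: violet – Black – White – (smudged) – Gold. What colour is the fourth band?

70900000 Ω = 709 × 10^5.
The fourth band is the multiplier, 10^5, which is green.

green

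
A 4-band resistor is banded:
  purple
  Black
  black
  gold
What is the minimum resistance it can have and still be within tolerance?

66.5 Ω

Violet → 7 (first significant figure)
Black → 0 (second significant figure)
Black → ×1 multiplier
Gold → ±5% tolerance
70 × 1 = 70 Ω
Minimum = 70 × (1 − 5/100) = 66.5 Ω.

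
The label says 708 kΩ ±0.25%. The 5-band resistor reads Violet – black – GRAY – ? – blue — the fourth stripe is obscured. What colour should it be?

708000 Ω = 708 × 10^3.
The fourth band is the multiplier, 10^3, which is orange.

orange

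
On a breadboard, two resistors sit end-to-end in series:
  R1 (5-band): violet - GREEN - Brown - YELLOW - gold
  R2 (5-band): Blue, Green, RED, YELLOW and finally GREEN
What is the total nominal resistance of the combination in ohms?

R1: violet, green, brown → 751; yellow ×10^4 → 7510000 Ω.
R2: blue, green, red → 652; yellow ×10^4 → 6520000 Ω.
Series: 7510000 + 6520000 = 14030000 Ω.

14030000 Ω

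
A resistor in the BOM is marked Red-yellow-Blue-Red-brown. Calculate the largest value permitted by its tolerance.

24846 Ω

Red → 2 (first significant figure)
Yellow → 4 (second significant figure)
Blue → 6 (third significant figure)
Red → ×10^2 multiplier
Brown → ±1% tolerance
246 × 100 = 24600 Ω
Largest = 24600 × (1 + 1/100) = 24846 Ω.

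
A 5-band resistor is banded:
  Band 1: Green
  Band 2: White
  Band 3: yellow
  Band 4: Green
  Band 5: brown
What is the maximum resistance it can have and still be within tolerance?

Green → 5 (first significant figure)
White → 9 (second significant figure)
Yellow → 4 (third significant figure)
Green → ×10^5 multiplier
Brown → ±1% tolerance
594 × 100000 = 59400000 Ω
Maximum = 59400000 × (1 + 1/100) = 59994000 Ω.

59994000 Ω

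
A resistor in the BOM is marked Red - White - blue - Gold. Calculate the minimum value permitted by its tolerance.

27550000 Ω

Red → 2 (first significant figure)
White → 9 (second significant figure)
Blue → ×10^6 multiplier
Gold → ±5% tolerance
29 × 1000000 = 29000000 Ω
Minimum = 29000000 × (1 − 5/100) = 27550000 Ω.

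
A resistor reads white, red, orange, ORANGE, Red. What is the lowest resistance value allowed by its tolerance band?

White → 9 (first significant figure)
Red → 2 (second significant figure)
Orange → 3 (third significant figure)
Orange → ×10^3 multiplier
Red → ±2% tolerance
923 × 1000 = 923000 Ω
Lowest = 923000 × (1 − 2/100) = 904540 Ω.

904540 Ω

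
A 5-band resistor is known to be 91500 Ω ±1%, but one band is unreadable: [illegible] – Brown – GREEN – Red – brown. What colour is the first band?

white

91500 Ω = 915 × 10^2.
The first band gives digit 9 of the significand, and 9 is white.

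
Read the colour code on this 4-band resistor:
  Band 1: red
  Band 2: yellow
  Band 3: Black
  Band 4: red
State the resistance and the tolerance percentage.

Red → 2 (first significant figure)
Yellow → 4 (second significant figure)
Black → ×1 multiplier
Red → ±2% tolerance
24 × 1 = 24 Ω

24 Ω ±2%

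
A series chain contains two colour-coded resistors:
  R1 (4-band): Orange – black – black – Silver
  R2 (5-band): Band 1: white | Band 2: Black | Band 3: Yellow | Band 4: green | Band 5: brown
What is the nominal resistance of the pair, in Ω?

R1: orange, black → 30; black ×1 → 30 Ω.
R2: white, black, yellow → 904; green ×10^5 → 90400000 Ω.
Series: 30 + 90400000 = 90400030 Ω.

90400030 Ω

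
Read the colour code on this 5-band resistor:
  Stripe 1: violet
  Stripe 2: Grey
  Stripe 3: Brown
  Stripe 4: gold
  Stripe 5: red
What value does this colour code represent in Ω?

Violet → 7 (first significant figure)
Grey → 8 (second significant figure)
Brown → 1 (third significant figure)
Gold → ×0.1 multiplier
781 × 0.1 = 78.1 Ω

78.1 Ω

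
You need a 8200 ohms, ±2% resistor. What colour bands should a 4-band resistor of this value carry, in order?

grey, red, red, red

8200 Ω = 82 × 10^2.
8 → grey
2 → red
Multiplier 10^2 → red.
±2% tolerance → red.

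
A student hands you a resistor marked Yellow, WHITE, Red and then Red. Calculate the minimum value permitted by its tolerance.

Yellow → 4 (first significant figure)
White → 9 (second significant figure)
Red → ×10^2 multiplier
Red → ±2% tolerance
49 × 100 = 4900 Ω
Minimum = 4900 × (1 − 2/100) = 4802 Ω.

4802 Ω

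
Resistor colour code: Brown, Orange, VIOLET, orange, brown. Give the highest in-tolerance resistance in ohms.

Brown → 1 (first significant figure)
Orange → 3 (second significant figure)
Violet → 7 (third significant figure)
Orange → ×10^3 multiplier
Brown → ±1% tolerance
137 × 1000 = 137000 Ω
Highest = 137000 × (1 + 1/100) = 138370 Ω.

138370 Ω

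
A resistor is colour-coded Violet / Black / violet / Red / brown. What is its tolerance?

The last band, brown, is the tolerance band.
Brown corresponds to ±1%.

±1%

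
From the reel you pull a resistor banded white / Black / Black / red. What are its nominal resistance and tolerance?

White → 9 (first significant figure)
Black → 0 (second significant figure)
Black → ×1 multiplier
Red → ±2% tolerance
90 × 1 = 90 Ω

90 Ω ±2%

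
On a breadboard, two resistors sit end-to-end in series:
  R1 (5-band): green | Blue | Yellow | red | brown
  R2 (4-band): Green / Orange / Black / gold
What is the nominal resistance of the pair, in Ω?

R1: green, blue, yellow → 564; red ×10^2 → 56400 Ω.
R2: green, orange → 53; black ×1 → 53 Ω.
Series: 56400 + 53 = 56453 Ω.

56453 Ω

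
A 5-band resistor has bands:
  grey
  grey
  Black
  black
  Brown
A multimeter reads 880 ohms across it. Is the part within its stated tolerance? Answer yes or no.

yes

Grey → 8 (first significant figure)
Grey → 8 (second significant figure)
Black → 0 (third significant figure)
Black → ×1 multiplier
Brown → ±1% tolerance
880 × 1 = 880 Ω
Allowed range: 871.2 Ω to 888.8 Ω.
880 ohms lies inside that range.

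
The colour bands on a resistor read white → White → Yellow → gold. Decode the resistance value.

990000 Ω

White → 9 (first significant figure)
White → 9 (second significant figure)
Yellow → ×10^4 multiplier
99 × 10000 = 990000 Ω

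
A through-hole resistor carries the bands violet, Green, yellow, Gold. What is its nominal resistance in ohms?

Violet → 7 (first significant figure)
Green → 5 (second significant figure)
Yellow → ×10^4 multiplier
75 × 10000 = 750000 Ω

750000 Ω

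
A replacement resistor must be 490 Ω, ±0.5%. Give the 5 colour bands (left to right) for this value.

yellow, white, black, black, green

490 Ω = 490 × 10^0.
4 → yellow
9 → white
0 → black
Multiplier 10^0 → black.
±0.5% tolerance → green.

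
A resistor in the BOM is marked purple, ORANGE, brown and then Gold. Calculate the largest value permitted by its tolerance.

Violet → 7 (first significant figure)
Orange → 3 (second significant figure)
Brown → ×10 multiplier
Gold → ±5% tolerance
73 × 10 = 730 Ω
Largest = 730 × (1 + 5/100) = 766.5 Ω.

766.5 Ω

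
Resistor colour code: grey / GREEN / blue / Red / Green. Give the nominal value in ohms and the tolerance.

Grey → 8 (first significant figure)
Green → 5 (second significant figure)
Blue → 6 (third significant figure)
Red → ×10^2 multiplier
Green → ±0.5% tolerance
856 × 100 = 85600 Ω

85600 Ω ±0.5%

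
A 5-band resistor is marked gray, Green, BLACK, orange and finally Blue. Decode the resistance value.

Grey → 8 (first significant figure)
Green → 5 (second significant figure)
Black → 0 (third significant figure)
Orange → ×10^3 multiplier
850 × 1000 = 850000 Ω

850000 Ω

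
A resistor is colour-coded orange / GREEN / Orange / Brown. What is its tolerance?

±1%

The last band, brown, is the tolerance band.
Brown corresponds to ±1%.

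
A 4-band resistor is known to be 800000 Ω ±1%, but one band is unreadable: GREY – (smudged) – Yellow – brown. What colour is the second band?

800000 Ω = 80 × 10^4.
The second band gives digit 0 of the significand, and 0 is black.

black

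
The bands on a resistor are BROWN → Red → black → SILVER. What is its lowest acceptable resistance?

Brown → 1 (first significant figure)
Red → 2 (second significant figure)
Black → ×1 multiplier
Silver → ±10% tolerance
12 × 1 = 12 Ω
Lowest = 12 × (1 − 10/100) = 10.8 Ω.

10.8 Ω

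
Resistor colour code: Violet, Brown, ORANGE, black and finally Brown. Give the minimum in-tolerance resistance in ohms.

Violet → 7 (first significant figure)
Brown → 1 (second significant figure)
Orange → 3 (third significant figure)
Black → ×1 multiplier
Brown → ±1% tolerance
713 × 1 = 713 Ω
Minimum = 713 × (1 − 1/100) = 705.87 Ω.

705.87 Ω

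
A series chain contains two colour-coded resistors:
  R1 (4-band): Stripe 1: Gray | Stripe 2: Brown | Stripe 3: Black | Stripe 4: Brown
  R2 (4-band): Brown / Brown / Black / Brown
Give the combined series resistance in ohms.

92 Ω

R1: grey, brown → 81; black ×1 → 81 Ω.
R2: brown, brown → 11; black ×1 → 11 Ω.
Series: 81 + 11 = 92 Ω.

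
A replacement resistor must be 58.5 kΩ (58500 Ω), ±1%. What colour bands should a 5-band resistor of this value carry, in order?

58500 Ω = 585 × 10^2.
5 → green
8 → grey
5 → green
Multiplier 10^2 → red.
±1% tolerance → brown.

green, grey, green, red, brown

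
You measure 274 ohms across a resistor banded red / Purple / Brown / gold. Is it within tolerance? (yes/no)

yes

Red → 2 (first significant figure)
Violet → 7 (second significant figure)
Brown → ×10 multiplier
Gold → ±5% tolerance
27 × 10 = 270 Ω
Allowed range: 256.5 Ω to 283.5 Ω.
274 ohms lies inside that range.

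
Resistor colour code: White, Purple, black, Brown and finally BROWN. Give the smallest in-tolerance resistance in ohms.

White → 9 (first significant figure)
Violet → 7 (second significant figure)
Black → 0 (third significant figure)
Brown → ×10 multiplier
Brown → ±1% tolerance
970 × 10 = 9700 Ω
Smallest = 9700 × (1 − 1/100) = 9603 Ω.

9603 Ω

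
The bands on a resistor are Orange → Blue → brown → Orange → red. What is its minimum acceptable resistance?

353780 Ω

Orange → 3 (first significant figure)
Blue → 6 (second significant figure)
Brown → 1 (third significant figure)
Orange → ×10^3 multiplier
Red → ±2% tolerance
361 × 1000 = 361000 Ω
Minimum = 361000 × (1 − 2/100) = 353780 Ω.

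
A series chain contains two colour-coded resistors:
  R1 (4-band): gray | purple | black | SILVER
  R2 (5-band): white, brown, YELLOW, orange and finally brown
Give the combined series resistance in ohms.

R1: grey, violet → 87; black ×1 → 87 Ω.
R2: white, brown, yellow → 914; orange ×10^3 → 914000 Ω.
Series: 87 + 914000 = 914087 Ω.

914087 Ω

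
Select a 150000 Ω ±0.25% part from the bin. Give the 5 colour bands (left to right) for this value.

150000 Ω = 150 × 10^3.
1 → brown
5 → green
0 → black
Multiplier 10^3 → orange.
±0.25% tolerance → blue.

brown, green, black, orange, blue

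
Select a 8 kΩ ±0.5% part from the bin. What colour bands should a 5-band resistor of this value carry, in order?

grey, black, black, brown, green

8000 Ω = 800 × 10^1.
8 → grey
0 → black
0 → black
Multiplier 10^1 → brown.
±0.5% tolerance → green.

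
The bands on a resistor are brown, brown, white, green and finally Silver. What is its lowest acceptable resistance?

Brown → 1 (first significant figure)
Brown → 1 (second significant figure)
White → 9 (third significant figure)
Green → ×10^5 multiplier
Silver → ±10% tolerance
119 × 100000 = 11900000 Ω
Lowest = 11900000 × (1 − 10/100) = 10710000 Ω.

10710000 Ω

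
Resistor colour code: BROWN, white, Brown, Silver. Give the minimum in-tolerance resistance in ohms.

Brown → 1 (first significant figure)
White → 9 (second significant figure)
Brown → ×10 multiplier
Silver → ±10% tolerance
19 × 10 = 190 Ω
Minimum = 190 × (1 − 10/100) = 171 Ω.

171 Ω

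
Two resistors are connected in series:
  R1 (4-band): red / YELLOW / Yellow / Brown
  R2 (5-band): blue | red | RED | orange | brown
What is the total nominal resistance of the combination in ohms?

R1: red, yellow → 24; yellow ×10^4 → 240000 Ω.
R2: blue, red, red → 622; orange ×10^3 → 622000 Ω.
Series: 240000 + 622000 = 862000 Ω.

862000 Ω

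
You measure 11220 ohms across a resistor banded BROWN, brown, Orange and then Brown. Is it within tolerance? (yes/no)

Brown → 1 (first significant figure)
Brown → 1 (second significant figure)
Orange → ×10^3 multiplier
Brown → ±1% tolerance
11 × 1000 = 11000 Ω
Allowed range: 10890 Ω to 11110 Ω.
11220 ohms lies outside that range.

no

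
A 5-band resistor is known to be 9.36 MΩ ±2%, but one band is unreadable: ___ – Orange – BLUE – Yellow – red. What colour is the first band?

9360000 Ω = 936 × 10^4.
The first band gives digit 9 of the significand, and 9 is white.

white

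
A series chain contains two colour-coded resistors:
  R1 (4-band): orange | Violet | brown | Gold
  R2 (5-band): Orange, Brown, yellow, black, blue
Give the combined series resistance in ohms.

684 Ω

R1: orange, violet → 37; brown ×10 → 370 Ω.
R2: orange, brown, yellow → 314; black ×1 → 314 Ω.
Series: 370 + 314 = 684 Ω.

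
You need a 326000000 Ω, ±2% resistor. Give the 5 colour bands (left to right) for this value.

326000000 Ω = 326 × 10^6.
3 → orange
2 → red
6 → blue
Multiplier 10^6 → blue.
±2% tolerance → red.

orange, red, blue, blue, red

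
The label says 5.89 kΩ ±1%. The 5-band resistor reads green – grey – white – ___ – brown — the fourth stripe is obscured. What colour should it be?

brown

5890 Ω = 589 × 10^1.
The fourth band is the multiplier, 10^1, which is brown.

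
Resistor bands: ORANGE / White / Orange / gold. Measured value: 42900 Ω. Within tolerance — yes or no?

no

Orange → 3 (first significant figure)
White → 9 (second significant figure)
Orange → ×10^3 multiplier
Gold → ±5% tolerance
39 × 1000 = 39000 Ω
Allowed range: 37050 Ω to 40950 Ω.
42900 Ω lies outside that range.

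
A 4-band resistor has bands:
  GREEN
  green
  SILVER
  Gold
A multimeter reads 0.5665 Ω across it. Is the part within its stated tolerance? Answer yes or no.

yes

Green → 5 (first significant figure)
Green → 5 (second significant figure)
Silver → ×0.01 multiplier
Gold → ±5% tolerance
55 × 0.01 = 0.55 Ω
Allowed range: 0.5225 Ω to 0.5775 Ω.
0.5665 Ω lies inside that range.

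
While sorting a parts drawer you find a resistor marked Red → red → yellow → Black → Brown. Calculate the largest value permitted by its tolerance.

Red → 2 (first significant figure)
Red → 2 (second significant figure)
Yellow → 4 (third significant figure)
Black → ×1 multiplier
Brown → ±1% tolerance
224 × 1 = 224 Ω
Largest = 224 × (1 + 1/100) = 226.24 Ω.

226.24 Ω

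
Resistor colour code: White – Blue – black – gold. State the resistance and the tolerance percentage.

96 Ω ±5%

White → 9 (first significant figure)
Blue → 6 (second significant figure)
Black → ×1 multiplier
Gold → ±5% tolerance
96 × 1 = 96 Ω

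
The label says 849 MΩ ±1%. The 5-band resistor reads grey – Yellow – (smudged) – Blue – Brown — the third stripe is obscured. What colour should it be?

849000000 Ω = 849 × 10^6.
The third band gives digit 9 of the significand, and 9 is white.

white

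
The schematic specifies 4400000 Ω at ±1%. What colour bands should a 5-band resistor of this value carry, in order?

yellow, yellow, black, yellow, brown

4400000 Ω = 440 × 10^4.
4 → yellow
4 → yellow
0 → black
Multiplier 10^4 → yellow.
±1% tolerance → brown.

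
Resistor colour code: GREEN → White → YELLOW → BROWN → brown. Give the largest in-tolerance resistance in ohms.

5999.4 Ω

Green → 5 (first significant figure)
White → 9 (second significant figure)
Yellow → 4 (third significant figure)
Brown → ×10 multiplier
Brown → ±1% tolerance
594 × 10 = 5940 Ω
Largest = 5940 × (1 + 1/100) = 5999.4 Ω.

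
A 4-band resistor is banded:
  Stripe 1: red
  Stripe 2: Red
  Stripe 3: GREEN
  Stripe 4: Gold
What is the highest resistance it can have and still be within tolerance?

2310000 Ω

Red → 2 (first significant figure)
Red → 2 (second significant figure)
Green → ×10^5 multiplier
Gold → ±5% tolerance
22 × 100000 = 2200000 Ω
Highest = 2200000 × (1 + 5/100) = 2310000 Ω.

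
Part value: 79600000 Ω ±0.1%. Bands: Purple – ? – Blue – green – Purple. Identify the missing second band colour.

white

79600000 Ω = 796 × 10^5.
The second band gives digit 9 of the significand, and 9 is white.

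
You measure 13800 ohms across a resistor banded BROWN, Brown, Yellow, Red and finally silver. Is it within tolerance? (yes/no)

no

Brown → 1 (first significant figure)
Brown → 1 (second significant figure)
Yellow → 4 (third significant figure)
Red → ×10^2 multiplier
Silver → ±10% tolerance
114 × 100 = 11400 Ω
Allowed range: 10260 Ω to 12540 Ω.
13800 ohms lies outside that range.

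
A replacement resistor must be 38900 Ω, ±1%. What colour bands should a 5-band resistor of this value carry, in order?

38900 Ω = 389 × 10^2.
3 → orange
8 → grey
9 → white
Multiplier 10^2 → red.
±1% tolerance → brown.

orange, grey, white, red, brown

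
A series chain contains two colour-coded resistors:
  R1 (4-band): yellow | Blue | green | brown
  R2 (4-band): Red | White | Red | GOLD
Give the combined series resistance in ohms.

4602900 Ω

R1: yellow, blue → 46; green ×10^5 → 4600000 Ω.
R2: red, white → 29; red ×10^2 → 2900 Ω.
Series: 4600000 + 2900 = 4602900 Ω.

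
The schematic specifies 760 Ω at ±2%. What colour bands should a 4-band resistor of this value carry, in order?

760 Ω = 76 × 10^1.
7 → violet
6 → blue
Multiplier 10^1 → brown.
±2% tolerance → red.

violet, blue, brown, red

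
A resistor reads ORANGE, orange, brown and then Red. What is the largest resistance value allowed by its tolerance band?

Orange → 3 (first significant figure)
Orange → 3 (second significant figure)
Brown → ×10 multiplier
Red → ±2% tolerance
33 × 10 = 330 Ω
Largest = 330 × (1 + 2/100) = 336.6 Ω.

336.6 Ω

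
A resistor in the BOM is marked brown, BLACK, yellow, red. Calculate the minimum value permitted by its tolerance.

Brown → 1 (first significant figure)
Black → 0 (second significant figure)
Yellow → ×10^4 multiplier
Red → ±2% tolerance
10 × 10000 = 100000 Ω
Minimum = 100000 × (1 − 2/100) = 98000 Ω.

98000 Ω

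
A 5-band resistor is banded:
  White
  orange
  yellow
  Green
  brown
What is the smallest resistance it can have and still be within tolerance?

White → 9 (first significant figure)
Orange → 3 (second significant figure)
Yellow → 4 (third significant figure)
Green → ×10^5 multiplier
Brown → ±1% tolerance
934 × 100000 = 93400000 Ω
Smallest = 93400000 × (1 − 1/100) = 92466000 Ω.

92466000 Ω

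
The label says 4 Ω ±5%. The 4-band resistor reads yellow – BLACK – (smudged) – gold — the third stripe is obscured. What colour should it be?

4 Ω = 40 × 10^-1.
The third band is the multiplier, 10^-1, which is gold.

gold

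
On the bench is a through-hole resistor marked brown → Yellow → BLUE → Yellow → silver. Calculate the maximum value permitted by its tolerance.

Brown → 1 (first significant figure)
Yellow → 4 (second significant figure)
Blue → 6 (third significant figure)
Yellow → ×10^4 multiplier
Silver → ±10% tolerance
146 × 10000 = 1460000 Ω
Maximum = 1460000 × (1 + 10/100) = 1606000 Ω.

1606000 Ω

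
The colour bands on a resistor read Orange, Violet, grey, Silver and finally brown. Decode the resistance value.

Orange → 3 (first significant figure)
Violet → 7 (second significant figure)
Grey → 8 (third significant figure)
Silver → ×0.01 multiplier
378 × 0.01 = 3.78 Ω

3.78 Ω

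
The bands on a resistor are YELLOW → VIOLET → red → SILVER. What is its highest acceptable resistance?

5170 Ω

Yellow → 4 (first significant figure)
Violet → 7 (second significant figure)
Red → ×10^2 multiplier
Silver → ±10% tolerance
47 × 100 = 4700 Ω
Highest = 4700 × (1 + 10/100) = 5170 Ω.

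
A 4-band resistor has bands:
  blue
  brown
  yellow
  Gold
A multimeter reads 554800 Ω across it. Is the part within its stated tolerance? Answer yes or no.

no

Blue → 6 (first significant figure)
Brown → 1 (second significant figure)
Yellow → ×10^4 multiplier
Gold → ±5% tolerance
61 × 10000 = 610000 Ω
Allowed range: 579500 Ω to 640500 Ω.
554800 Ω lies outside that range.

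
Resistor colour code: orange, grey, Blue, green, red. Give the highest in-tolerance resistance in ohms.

Orange → 3 (first significant figure)
Grey → 8 (second significant figure)
Blue → 6 (third significant figure)
Green → ×10^5 multiplier
Red → ±2% tolerance
386 × 100000 = 38600000 Ω
Highest = 38600000 × (1 + 2/100) = 39372000 Ω.

39372000 Ω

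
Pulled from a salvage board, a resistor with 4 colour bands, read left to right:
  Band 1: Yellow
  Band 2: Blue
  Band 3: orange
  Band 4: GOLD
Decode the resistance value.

Yellow → 4 (first significant figure)
Blue → 6 (second significant figure)
Orange → ×10^3 multiplier
46 × 1000 = 46000 Ω

46000 Ω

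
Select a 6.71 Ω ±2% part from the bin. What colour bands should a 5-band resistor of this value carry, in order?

6.71 Ω = 671 × 10^-2.
6 → blue
7 → violet
1 → brown
Multiplier 10^-2 → silver.
±2% tolerance → red.

blue, violet, brown, silver, red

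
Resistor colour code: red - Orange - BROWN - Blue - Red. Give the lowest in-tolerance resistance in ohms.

226380000 Ω

Red → 2 (first significant figure)
Orange → 3 (second significant figure)
Brown → 1 (third significant figure)
Blue → ×10^6 multiplier
Red → ±2% tolerance
231 × 1000000 = 231000000 Ω
Lowest = 231000000 × (1 − 2/100) = 226380000 Ω.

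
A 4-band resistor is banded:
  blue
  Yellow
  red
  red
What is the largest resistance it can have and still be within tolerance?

Blue → 6 (first significant figure)
Yellow → 4 (second significant figure)
Red → ×10^2 multiplier
Red → ±2% tolerance
64 × 100 = 6400 Ω
Largest = 6400 × (1 + 2/100) = 6528 Ω.

6528 Ω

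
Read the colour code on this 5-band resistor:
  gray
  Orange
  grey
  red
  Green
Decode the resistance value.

Grey → 8 (first significant figure)
Orange → 3 (second significant figure)
Grey → 8 (third significant figure)
Red → ×10^2 multiplier
838 × 100 = 83800 Ω

83800 Ω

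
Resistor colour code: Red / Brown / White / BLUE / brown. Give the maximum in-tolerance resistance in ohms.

Red → 2 (first significant figure)
Brown → 1 (second significant figure)
White → 9 (third significant figure)
Blue → ×10^6 multiplier
Brown → ±1% tolerance
219 × 1000000 = 219000000 Ω
Maximum = 219000000 × (1 + 1/100) = 221190000 Ω.

221190000 Ω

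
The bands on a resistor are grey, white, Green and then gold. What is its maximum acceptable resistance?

9345000 Ω

Grey → 8 (first significant figure)
White → 9 (second significant figure)
Green → ×10^5 multiplier
Gold → ±5% tolerance
89 × 100000 = 8900000 Ω
Maximum = 8900000 × (1 + 5/100) = 9345000 Ω.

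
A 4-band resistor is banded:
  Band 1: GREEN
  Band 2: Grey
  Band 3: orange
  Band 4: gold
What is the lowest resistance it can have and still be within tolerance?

55100 Ω

Green → 5 (first significant figure)
Grey → 8 (second significant figure)
Orange → ×10^3 multiplier
Gold → ±5% tolerance
58 × 1000 = 58000 Ω
Lowest = 58000 × (1 − 5/100) = 55100 Ω.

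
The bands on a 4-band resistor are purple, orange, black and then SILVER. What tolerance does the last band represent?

±10%

The last band, silver, is the tolerance band.
Silver corresponds to ±10%.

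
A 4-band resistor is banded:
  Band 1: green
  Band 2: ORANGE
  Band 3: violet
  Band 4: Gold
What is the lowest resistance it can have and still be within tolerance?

Green → 5 (first significant figure)
Orange → 3 (second significant figure)
Violet → ×10^7 multiplier
Gold → ±5% tolerance
53 × 10000000 = 530000000 Ω
Lowest = 530000000 × (1 − 5/100) = 503500000 Ω.

503500000 Ω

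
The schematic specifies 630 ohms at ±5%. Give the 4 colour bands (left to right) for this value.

630 Ω = 63 × 10^1.
6 → blue
3 → orange
Multiplier 10^1 → brown.
±5% tolerance → gold.

blue, orange, brown, gold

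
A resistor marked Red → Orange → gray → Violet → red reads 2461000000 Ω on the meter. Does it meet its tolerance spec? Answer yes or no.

no

Red → 2 (first significant figure)
Orange → 3 (second significant figure)
Grey → 8 (third significant figure)
Violet → ×10^7 multiplier
Red → ±2% tolerance
238 × 10000000 = 2380000000 Ω
Allowed range: 2332400000 Ω to 2427600000 Ω.
2461000000 Ω lies outside that range.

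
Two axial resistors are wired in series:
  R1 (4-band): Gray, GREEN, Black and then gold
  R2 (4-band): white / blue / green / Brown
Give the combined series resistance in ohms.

9600085 Ω

R1: grey, green → 85; black ×1 → 85 Ω.
R2: white, blue → 96; green ×10^5 → 9600000 Ω.
Series: 85 + 9600000 = 9600085 Ω.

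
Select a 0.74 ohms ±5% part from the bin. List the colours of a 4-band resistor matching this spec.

0.74 Ω = 74 × 10^-2.
7 → violet
4 → yellow
Multiplier 10^-2 → silver.
±5% tolerance → gold.

violet, yellow, silver, gold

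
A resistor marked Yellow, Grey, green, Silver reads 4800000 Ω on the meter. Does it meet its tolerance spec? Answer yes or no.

yes

Yellow → 4 (first significant figure)
Grey → 8 (second significant figure)
Green → ×10^5 multiplier
Silver → ±10% tolerance
48 × 100000 = 4800000 Ω
Allowed range: 4320000 Ω to 5280000 Ω.
4800000 Ω lies inside that range.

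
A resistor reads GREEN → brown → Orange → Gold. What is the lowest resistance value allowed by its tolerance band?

48450 Ω

Green → 5 (first significant figure)
Brown → 1 (second significant figure)
Orange → ×10^3 multiplier
Gold → ±5% tolerance
51 × 1000 = 51000 Ω
Lowest = 51000 × (1 − 5/100) = 48450 Ω.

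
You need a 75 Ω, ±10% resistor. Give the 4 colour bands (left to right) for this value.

75 Ω = 75 × 10^0.
7 → violet
5 → green
Multiplier 10^0 → black.
±10% tolerance → silver.

violet, green, black, silver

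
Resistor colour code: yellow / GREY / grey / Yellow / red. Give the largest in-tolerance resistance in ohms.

Yellow → 4 (first significant figure)
Grey → 8 (second significant figure)
Grey → 8 (third significant figure)
Yellow → ×10^4 multiplier
Red → ±2% tolerance
488 × 10000 = 4880000 Ω
Largest = 4880000 × (1 + 2/100) = 4977600 Ω.

4977600 Ω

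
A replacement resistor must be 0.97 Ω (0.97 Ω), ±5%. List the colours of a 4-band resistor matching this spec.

0.97 Ω = 97 × 10^-2.
9 → white
7 → violet
Multiplier 10^-2 → silver.
±5% tolerance → gold.

white, violet, silver, gold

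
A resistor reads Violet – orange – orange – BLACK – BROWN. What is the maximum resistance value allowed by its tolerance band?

740.33 Ω

Violet → 7 (first significant figure)
Orange → 3 (second significant figure)
Orange → 3 (third significant figure)
Black → ×1 multiplier
Brown → ±1% tolerance
733 × 1 = 733 Ω
Maximum = 733 × (1 + 1/100) = 740.33 Ω.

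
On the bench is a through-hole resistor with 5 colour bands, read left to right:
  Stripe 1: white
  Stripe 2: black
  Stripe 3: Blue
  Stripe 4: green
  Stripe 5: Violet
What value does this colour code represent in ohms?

White → 9 (first significant figure)
Black → 0 (second significant figure)
Blue → 6 (third significant figure)
Green → ×10^5 multiplier
906 × 100000 = 90600000 Ω

90600000 Ω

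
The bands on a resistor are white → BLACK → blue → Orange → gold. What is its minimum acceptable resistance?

White → 9 (first significant figure)
Black → 0 (second significant figure)
Blue → 6 (third significant figure)
Orange → ×10^3 multiplier
Gold → ±5% tolerance
906 × 1000 = 906000 Ω
Minimum = 906000 × (1 − 5/100) = 860700 Ω.

860700 Ω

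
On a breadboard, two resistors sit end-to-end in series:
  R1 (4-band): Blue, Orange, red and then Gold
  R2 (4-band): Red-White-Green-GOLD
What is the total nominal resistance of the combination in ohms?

2906300 Ω

R1: blue, orange → 63; red ×10^2 → 6300 Ω.
R2: red, white → 29; green ×10^5 → 2900000 Ω.
Series: 6300 + 2900000 = 2906300 Ω.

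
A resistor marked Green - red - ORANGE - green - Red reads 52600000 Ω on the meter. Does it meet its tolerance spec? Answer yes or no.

yes

Green → 5 (first significant figure)
Red → 2 (second significant figure)
Orange → 3 (third significant figure)
Green → ×10^5 multiplier
Red → ±2% tolerance
523 × 100000 = 52300000 Ω
Allowed range: 51254000 Ω to 53346000 Ω.
52600000 Ω lies inside that range.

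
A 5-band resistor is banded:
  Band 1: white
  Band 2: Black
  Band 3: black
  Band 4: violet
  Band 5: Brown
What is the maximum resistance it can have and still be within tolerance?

9090000000 Ω

White → 9 (first significant figure)
Black → 0 (second significant figure)
Black → 0 (third significant figure)
Violet → ×10^7 multiplier
Brown → ±1% tolerance
900 × 10000000 = 9000000000 Ω
Maximum = 9000000000 × (1 + 1/100) = 9090000000 Ω.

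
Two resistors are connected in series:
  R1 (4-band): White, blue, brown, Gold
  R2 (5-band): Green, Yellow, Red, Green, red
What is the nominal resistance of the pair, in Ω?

R1: white, blue → 96; brown ×10 → 960 Ω.
R2: green, yellow, red → 542; green ×10^5 → 54200000 Ω.
Series: 960 + 54200000 = 54200960 Ω.

54200960 Ω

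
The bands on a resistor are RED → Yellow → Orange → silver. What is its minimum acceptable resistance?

21600 Ω

Red → 2 (first significant figure)
Yellow → 4 (second significant figure)
Orange → ×10^3 multiplier
Silver → ±10% tolerance
24 × 1000 = 24000 Ω
Minimum = 24000 × (1 − 10/100) = 21600 Ω.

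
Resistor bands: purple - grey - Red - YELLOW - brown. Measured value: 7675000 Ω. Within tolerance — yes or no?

no

Violet → 7 (first significant figure)
Grey → 8 (second significant figure)
Red → 2 (third significant figure)
Yellow → ×10^4 multiplier
Brown → ±1% tolerance
782 × 10000 = 7820000 Ω
Allowed range: 7741800 Ω to 7898200 Ω.
7675000 Ω lies outside that range.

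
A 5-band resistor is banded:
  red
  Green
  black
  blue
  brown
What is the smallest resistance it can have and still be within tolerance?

247500000 Ω

Red → 2 (first significant figure)
Green → 5 (second significant figure)
Black → 0 (third significant figure)
Blue → ×10^6 multiplier
Brown → ±1% tolerance
250 × 1000000 = 250000000 Ω
Smallest = 250000000 × (1 − 1/100) = 247500000 Ω.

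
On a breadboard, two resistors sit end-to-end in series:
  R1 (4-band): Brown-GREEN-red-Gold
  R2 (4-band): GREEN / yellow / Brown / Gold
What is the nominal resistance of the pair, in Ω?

R1: brown, green → 15; red ×10^2 → 1500 Ω.
R2: green, yellow → 54; brown ×10 → 540 Ω.
Series: 1500 + 540 = 2040 Ω.

2040 Ω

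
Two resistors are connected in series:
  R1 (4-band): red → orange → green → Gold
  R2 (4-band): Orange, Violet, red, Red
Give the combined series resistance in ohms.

R1: red, orange → 23; green ×10^5 → 2300000 Ω.
R2: orange, violet → 37; red ×10^2 → 3700 Ω.
Series: 2300000 + 3700 = 2303700 Ω.

2303700 Ω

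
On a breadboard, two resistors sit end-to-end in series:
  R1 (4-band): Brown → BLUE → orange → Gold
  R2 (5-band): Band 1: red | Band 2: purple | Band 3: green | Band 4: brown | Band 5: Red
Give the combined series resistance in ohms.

18750 Ω

R1: brown, blue → 16; orange ×10^3 → 16000 Ω.
R2: red, violet, green → 275; brown ×10 → 2750 Ω.
Series: 16000 + 2750 = 18750 Ω.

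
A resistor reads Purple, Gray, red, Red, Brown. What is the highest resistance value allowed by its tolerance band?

78982 Ω

Violet → 7 (first significant figure)
Grey → 8 (second significant figure)
Red → 2 (third significant figure)
Red → ×10^2 multiplier
Brown → ±1% tolerance
782 × 100 = 78200 Ω
Highest = 78200 × (1 + 1/100) = 78982 Ω.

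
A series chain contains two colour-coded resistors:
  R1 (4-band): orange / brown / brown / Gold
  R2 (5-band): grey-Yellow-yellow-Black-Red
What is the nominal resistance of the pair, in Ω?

1154 Ω

R1: orange, brown → 31; brown ×10 → 310 Ω.
R2: grey, yellow, yellow → 844; black ×1 → 844 Ω.
Series: 310 + 844 = 1154 Ω.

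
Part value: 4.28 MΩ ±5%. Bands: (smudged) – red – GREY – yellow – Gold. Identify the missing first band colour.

4280000 Ω = 428 × 10^4.
The first band gives digit 4 of the significand, and 4 is yellow.

yellow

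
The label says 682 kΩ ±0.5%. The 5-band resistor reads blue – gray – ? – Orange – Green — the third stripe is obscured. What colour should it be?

red

682000 Ω = 682 × 10^3.
The third band gives digit 2 of the significand, and 2 is red.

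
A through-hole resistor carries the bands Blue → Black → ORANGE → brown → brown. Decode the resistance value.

Blue → 6 (first significant figure)
Black → 0 (second significant figure)
Orange → 3 (third significant figure)
Brown → ×10 multiplier
603 × 10 = 6030 Ω

6030 Ω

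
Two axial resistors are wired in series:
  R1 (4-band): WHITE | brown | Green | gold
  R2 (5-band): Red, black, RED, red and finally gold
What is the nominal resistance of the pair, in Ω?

9120200 Ω

R1: white, brown → 91; green ×10^5 → 9100000 Ω.
R2: red, black, red → 202; red ×10^2 → 20200 Ω.
Series: 9100000 + 20200 = 9120200 Ω.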